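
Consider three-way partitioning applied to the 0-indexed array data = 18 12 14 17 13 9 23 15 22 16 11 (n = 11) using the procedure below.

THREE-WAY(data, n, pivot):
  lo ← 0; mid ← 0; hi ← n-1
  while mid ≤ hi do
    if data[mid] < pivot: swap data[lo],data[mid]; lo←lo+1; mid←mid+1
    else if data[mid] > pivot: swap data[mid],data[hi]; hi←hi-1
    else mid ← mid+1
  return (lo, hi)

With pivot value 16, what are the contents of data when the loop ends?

11 12 14 13 9 15 16 22 23 17 18

pivot = 16; lo=0, mid=0, hi=10
data[mid]=18>16: swap data[0],data[10]; hi=9 → 11 12 14 17 13 9 23 15 22 16 18
data[mid]=11<16: swap data[0],data[0]; lo=1,mid=1 → 11 12 14 17 13 9 23 15 22 16 18
data[mid]=12<16: swap data[1],data[1]; lo=2,mid=2 → 11 12 14 17 13 9 23 15 22 16 18
data[mid]=14<16: swap data[2],data[2]; lo=3,mid=3 → 11 12 14 17 13 9 23 15 22 16 18
data[mid]=17>16: swap data[3],data[9]; hi=8 → 11 12 14 16 13 9 23 15 22 17 18
data[mid]=16=16: mid=4
data[mid]=13<16: swap data[3],data[4]; lo=4,mid=5 → 11 12 14 13 16 9 23 15 22 17 18
data[mid]=9<16: swap data[4],data[5]; lo=5,mid=6 → 11 12 14 13 9 16 23 15 22 17 18
data[mid]=23>16: swap data[6],data[8]; hi=7 → 11 12 14 13 9 16 22 15 23 17 18
data[mid]=22>16: swap data[6],data[7]; hi=6 → 11 12 14 13 9 16 15 22 23 17 18
data[mid]=15<16: swap data[5],data[6]; lo=6,mid=7 → 11 12 14 13 9 15 16 22 23 17 18
end: lo=6, hi=6; data = 11 12 14 13 9 15 16 22 23 17 18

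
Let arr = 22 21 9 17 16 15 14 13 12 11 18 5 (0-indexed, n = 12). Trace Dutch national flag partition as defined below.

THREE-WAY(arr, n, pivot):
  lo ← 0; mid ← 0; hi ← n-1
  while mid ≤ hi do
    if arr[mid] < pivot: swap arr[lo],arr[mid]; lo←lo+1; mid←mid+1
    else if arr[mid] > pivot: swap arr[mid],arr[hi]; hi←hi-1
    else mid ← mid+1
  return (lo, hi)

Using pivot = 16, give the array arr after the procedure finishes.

5 11 9 12 15 14 13 16 17 18 21 22

lo=0 mid=0 hi=11
22>16: swap(0,11), hi=10 ⇒ 5 21 9 17 16 15 14 13 12 11 18 22
5<16: swap(0,0), lo=1 mid=1 ⇒ 5 21 9 17 16 15 14 13 12 11 18 22
21>16: swap(1,10), hi=9 ⇒ 5 18 9 17 16 15 14 13 12 11 21 22
18>16: swap(1,9), hi=8 ⇒ 5 11 9 17 16 15 14 13 12 18 21 22
11<16: swap(1,1), lo=2 mid=2 ⇒ 5 11 9 17 16 15 14 13 12 18 21 22
9<16: swap(2,2), lo=3 mid=3 ⇒ 5 11 9 17 16 15 14 13 12 18 21 22
17>16: swap(3,8), hi=7 ⇒ 5 11 9 12 16 15 14 13 17 18 21 22
12<16: swap(3,3), lo=4 mid=4 ⇒ 5 11 9 12 16 15 14 13 17 18 21 22
16=16: mid=5
15<16: swap(4,5), lo=5 mid=6 ⇒ 5 11 9 12 15 16 14 13 17 18 21 22
14<16: swap(5,6), lo=6 mid=7 ⇒ 5 11 9 12 15 14 16 13 17 18 21 22
13<16: swap(6,7), lo=7 mid=8 ⇒ 5 11 9 12 15 14 13 16 17 18 21 22
done. lo=7 hi=7; arr=5 11 9 12 15 14 13 16 17 18 21 22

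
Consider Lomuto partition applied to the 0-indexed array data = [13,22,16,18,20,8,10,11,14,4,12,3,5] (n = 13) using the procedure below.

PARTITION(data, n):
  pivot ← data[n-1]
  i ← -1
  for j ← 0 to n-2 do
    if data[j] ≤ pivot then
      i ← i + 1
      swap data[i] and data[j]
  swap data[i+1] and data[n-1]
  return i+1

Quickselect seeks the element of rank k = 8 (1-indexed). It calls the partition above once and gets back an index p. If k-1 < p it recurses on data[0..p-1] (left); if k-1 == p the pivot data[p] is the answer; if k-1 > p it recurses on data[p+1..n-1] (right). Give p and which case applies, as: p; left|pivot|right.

pivot=5, i=-1
j=0: 13>5, skip
j=1: 22>5, skip
j=2: 16>5, skip
j=3: 18>5, skip
j=4: 20>5, skip
j=5: 8>5, skip
j=6: 10>5, skip
j=7: 11>5, skip
j=8: 14>5, skip
j=9: 4≤5, i=0, swap(0,9) ⇒ [4,22,16,18,20,8,10,11,14,13,12,3,5]
j=10: 12>5, skip
j=11: 3≤5, i=1, swap(1,11) ⇒ [4,3,16,18,20,8,10,11,14,13,12,22,5]
swap(2,12) ⇒ [4,3,5,18,20,8,10,11,14,13,12,22,16]; return 2
p = 2; k-1 = 7 > 2 ⇒ right

2; right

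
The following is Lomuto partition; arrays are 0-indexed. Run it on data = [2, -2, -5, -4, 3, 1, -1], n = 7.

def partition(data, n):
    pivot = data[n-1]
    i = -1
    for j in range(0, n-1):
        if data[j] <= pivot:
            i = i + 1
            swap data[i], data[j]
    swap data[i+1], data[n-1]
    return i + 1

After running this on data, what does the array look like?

[-2, -5, -4, -1, 3, 1, 2]

pivot=-1, i=-1
j=0: 2>-1, skip
j=1: -2≤-1, i=0, swap(0,1) ⇒ [-2, 2, -5, -4, 3, 1, -1]
j=2: -5≤-1, i=1, swap(1,2) ⇒ [-2, -5, 2, -4, 3, 1, -1]
j=3: -4≤-1, i=2, swap(2,3) ⇒ [-2, -5, -4, 2, 3, 1, -1]
j=4: 3>-1, skip
j=5: 1>-1, skip
swap(3,6) ⇒ [-2, -5, -4, -1, 3, 1, 2]; return 3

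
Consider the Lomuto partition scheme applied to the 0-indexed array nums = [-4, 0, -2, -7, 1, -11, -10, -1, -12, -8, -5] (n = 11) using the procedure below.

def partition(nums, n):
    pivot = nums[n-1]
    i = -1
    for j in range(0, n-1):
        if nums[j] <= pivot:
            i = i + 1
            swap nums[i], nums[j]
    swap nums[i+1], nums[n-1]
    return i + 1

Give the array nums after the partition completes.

pivot=-5, i=-1
j=0: -4>-5, skip
j=1: 0>-5, skip
j=2: -2>-5, skip
j=3: -7≤-5, i=0, swap(0,3) ⇒ [-7, 0, -2, -4, 1, -11, -10, -1, -12, -8, -5]
j=4: 1>-5, skip
j=5: -11≤-5, i=1, swap(1,5) ⇒ [-7, -11, -2, -4, 1, 0, -10, -1, -12, -8, -5]
j=6: -10≤-5, i=2, swap(2,6) ⇒ [-7, -11, -10, -4, 1, 0, -2, -1, -12, -8, -5]
j=7: -1>-5, skip
j=8: -12≤-5, i=3, swap(3,8) ⇒ [-7, -11, -10, -12, 1, 0, -2, -1, -4, -8, -5]
j=9: -8≤-5, i=4, swap(4,9) ⇒ [-7, -11, -10, -12, -8, 0, -2, -1, -4, 1, -5]
swap(5,10) ⇒ [-7, -11, -10, -12, -8, -5, -2, -1, -4, 1, 0]; return 5

[-7, -11, -10, -12, -8, -5, -2, -1, -4, 1, 0]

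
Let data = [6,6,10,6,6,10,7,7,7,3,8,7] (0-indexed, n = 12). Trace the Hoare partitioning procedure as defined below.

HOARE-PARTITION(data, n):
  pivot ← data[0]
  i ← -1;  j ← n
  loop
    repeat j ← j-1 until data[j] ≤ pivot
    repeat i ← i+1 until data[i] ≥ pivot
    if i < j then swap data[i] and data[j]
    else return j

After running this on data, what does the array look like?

[3,6,6,10,6,10,7,7,7,6,8,7]

pivot=6
j stops at 9 (3), i stops at 0 (6); swap ⇒ [3,6,10,6,6,10,7,7,7,6,8,7]
j stops at 4 (6), i stops at 1 (6); swap ⇒ [3,6,10,6,6,10,7,7,7,6,8,7]
j stops at 3 (6), i stops at 2 (10); swap ⇒ [3,6,6,10,6,10,7,7,7,6,8,7]
j stops at 2, i stops at 3; i≥j ⇒ return 2. data=[3,6,6,10,6,10,7,7,7,6,8,7]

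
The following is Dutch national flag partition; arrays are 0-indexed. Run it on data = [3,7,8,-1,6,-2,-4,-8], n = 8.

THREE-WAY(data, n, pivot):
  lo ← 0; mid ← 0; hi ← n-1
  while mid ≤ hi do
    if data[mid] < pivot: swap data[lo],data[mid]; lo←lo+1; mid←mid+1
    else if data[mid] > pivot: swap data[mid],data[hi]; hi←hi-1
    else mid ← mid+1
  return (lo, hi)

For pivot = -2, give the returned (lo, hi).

pivot = -2; lo=0, mid=0, hi=7
data[mid]=3>-2: swap data[0],data[7]; hi=6 → [-8,7,8,-1,6,-2,-4,3]
data[mid]=-8<-2: swap data[0],data[0]; lo=1,mid=1 → [-8,7,8,-1,6,-2,-4,3]
data[mid]=7>-2: swap data[1],data[6]; hi=5 → [-8,-4,8,-1,6,-2,7,3]
data[mid]=-4<-2: swap data[1],data[1]; lo=2,mid=2 → [-8,-4,8,-1,6,-2,7,3]
data[mid]=8>-2: swap data[2],data[5]; hi=4 → [-8,-4,-2,-1,6,8,7,3]
data[mid]=-2=-2: mid=3
data[mid]=-1>-2: swap data[3],data[4]; hi=3 → [-8,-4,-2,6,-1,8,7,3]
data[mid]=6>-2: swap data[3],data[3]; hi=2 → [-8,-4,-2,6,-1,8,7,3]
end: lo=2, hi=2; data = [-8,-4,-2,6,-1,8,7,3]

(2, 2)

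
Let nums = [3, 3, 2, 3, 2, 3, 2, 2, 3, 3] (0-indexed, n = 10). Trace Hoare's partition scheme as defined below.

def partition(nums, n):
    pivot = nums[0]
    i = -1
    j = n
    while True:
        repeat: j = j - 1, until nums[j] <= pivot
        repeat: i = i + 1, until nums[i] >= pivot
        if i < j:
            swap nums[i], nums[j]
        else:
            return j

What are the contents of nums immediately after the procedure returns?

pivot = nums[0] = 3; i = -1, j = 10
j→9 (nums[9]=3≤3), i→0 (nums[0]=3≥3); i<j, swap → [3, 3, 2, 3, 2, 3, 2, 2, 3, 3]
j→8 (nums[8]=3≤3), i→1 (nums[1]=3≥3); i<j, swap → [3, 3, 2, 3, 2, 3, 2, 2, 3, 3]
j→7 (nums[7]=2≤3), i→3 (nums[3]=3≥3); i<j, swap → [3, 3, 2, 2, 2, 3, 2, 3, 3, 3]
j→6 (nums[6]=2≤3), i→5 (nums[5]=3≥3); i<j, swap → [3, 3, 2, 2, 2, 2, 3, 3, 3, 3]
j→5, i→6; i≥j, return j=5. nums = [3, 3, 2, 2, 2, 2, 3, 3, 3, 3]

[3, 3, 2, 2, 2, 2, 3, 3, 3, 3]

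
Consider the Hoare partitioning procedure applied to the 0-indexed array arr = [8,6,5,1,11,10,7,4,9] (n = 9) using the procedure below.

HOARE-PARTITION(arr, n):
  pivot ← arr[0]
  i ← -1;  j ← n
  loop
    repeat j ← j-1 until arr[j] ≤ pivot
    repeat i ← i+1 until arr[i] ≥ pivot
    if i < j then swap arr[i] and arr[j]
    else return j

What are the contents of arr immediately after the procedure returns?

[4,6,5,1,7,10,11,8,9]

pivot = arr[0] = 8; i = -1, j = 9
j→7 (arr[7]=4≤8), i→0 (arr[0]=8≥8); i<j, swap → [4,6,5,1,11,10,7,8,9]
j→6 (arr[6]=7≤8), i→4 (arr[4]=11≥8); i<j, swap → [4,6,5,1,7,10,11,8,9]
j→4, i→5; i≥j, return j=4. arr = [4,6,5,1,7,10,11,8,9]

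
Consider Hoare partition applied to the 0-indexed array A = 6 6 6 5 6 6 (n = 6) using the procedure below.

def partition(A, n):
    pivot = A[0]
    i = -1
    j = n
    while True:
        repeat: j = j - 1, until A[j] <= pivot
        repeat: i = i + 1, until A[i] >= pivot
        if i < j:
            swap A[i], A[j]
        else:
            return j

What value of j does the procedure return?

pivot = A[0] = 6; i = -1, j = 6
j→5 (A[5]=6≤6), i→0 (A[0]=6≥6); i<j, swap → 6 6 6 5 6 6
j→4 (A[4]=6≤6), i→1 (A[1]=6≥6); i<j, swap → 6 6 6 5 6 6
j→3 (A[3]=5≤6), i→2 (A[2]=6≥6); i<j, swap → 6 6 5 6 6 6
j→2, i→3; i≥j, return j=2. A = 6 6 5 6 6 6

2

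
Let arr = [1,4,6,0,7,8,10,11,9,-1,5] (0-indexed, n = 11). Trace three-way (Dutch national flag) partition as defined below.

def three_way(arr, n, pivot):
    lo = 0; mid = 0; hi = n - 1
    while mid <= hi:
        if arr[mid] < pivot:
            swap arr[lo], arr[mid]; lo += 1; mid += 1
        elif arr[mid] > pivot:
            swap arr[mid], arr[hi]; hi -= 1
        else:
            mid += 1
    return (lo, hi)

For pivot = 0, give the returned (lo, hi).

pivot = 0; lo=0, mid=0, hi=10
arr[mid]=1>0: swap arr[0],arr[10]; hi=9 → [5,4,6,0,7,8,10,11,9,-1,1]
arr[mid]=5>0: swap arr[0],arr[9]; hi=8 → [-1,4,6,0,7,8,10,11,9,5,1]
arr[mid]=-1<0: swap arr[0],arr[0]; lo=1,mid=1 → [-1,4,6,0,7,8,10,11,9,5,1]
arr[mid]=4>0: swap arr[1],arr[8]; hi=7 → [-1,9,6,0,7,8,10,11,4,5,1]
arr[mid]=9>0: swap arr[1],arr[7]; hi=6 → [-1,11,6,0,7,8,10,9,4,5,1]
arr[mid]=11>0: swap arr[1],arr[6]; hi=5 → [-1,10,6,0,7,8,11,9,4,5,1]
arr[mid]=10>0: swap arr[1],arr[5]; hi=4 → [-1,8,6,0,7,10,11,9,4,5,1]
arr[mid]=8>0: swap arr[1],arr[4]; hi=3 → [-1,7,6,0,8,10,11,9,4,5,1]
arr[mid]=7>0: swap arr[1],arr[3]; hi=2 → [-1,0,6,7,8,10,11,9,4,5,1]
arr[mid]=0=0: mid=2
arr[mid]=6>0: swap arr[2],arr[2]; hi=1 → [-1,0,6,7,8,10,11,9,4,5,1]
end: lo=1, hi=1; arr = [-1,0,6,7,8,10,11,9,4,5,1]

(1, 1)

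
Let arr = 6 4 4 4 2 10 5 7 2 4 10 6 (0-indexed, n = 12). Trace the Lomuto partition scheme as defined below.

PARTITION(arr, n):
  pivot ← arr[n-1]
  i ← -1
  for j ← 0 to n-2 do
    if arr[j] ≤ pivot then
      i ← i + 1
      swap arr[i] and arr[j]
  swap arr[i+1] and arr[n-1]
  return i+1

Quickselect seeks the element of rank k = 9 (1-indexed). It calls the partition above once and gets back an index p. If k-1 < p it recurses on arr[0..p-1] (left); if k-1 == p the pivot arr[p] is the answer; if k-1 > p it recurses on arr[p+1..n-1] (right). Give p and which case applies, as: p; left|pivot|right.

8; pivot

pivot = arr[11] = 6; i = -1
j=0: arr[0]=6 ≤ 6 → i=0, swap arr[0],arr[0] (no change) → 6 4 4 4 2 10 5 7 2 4 10 6
j=1: arr[1]=4 ≤ 6 → i=1, swap arr[1],arr[1] (no change) → 6 4 4 4 2 10 5 7 2 4 10 6
j=2: arr[2]=4 ≤ 6 → i=2, swap arr[2],arr[2] (no change) → 6 4 4 4 2 10 5 7 2 4 10 6
j=3: arr[3]=4 ≤ 6 → i=3, swap arr[3],arr[3] (no change) → 6 4 4 4 2 10 5 7 2 4 10 6
j=4: arr[4]=2 ≤ 6 → i=4, swap arr[4],arr[4] (no change) → 6 4 4 4 2 10 5 7 2 4 10 6
j=5: arr[5]=10 > 6 → no swap
j=6: arr[6]=5 ≤ 6 → i=5, swap arr[5],arr[6] → 6 4 4 4 2 5 10 7 2 4 10 6
j=7: arr[7]=7 > 6 → no swap
j=8: arr[8]=2 ≤ 6 → i=6, swap arr[6],arr[8] → 6 4 4 4 2 5 2 7 10 4 10 6
j=9: arr[9]=4 ≤ 6 → i=7, swap arr[7],arr[9] → 6 4 4 4 2 5 2 4 10 7 10 6
j=10: arr[10]=10 > 6 → no swap
final swap arr[8],arr[11] → 6 4 4 4 2 5 2 4 6 7 10 10; return 8
p = 8; k-1 = 8 == 8 ⇒ pivot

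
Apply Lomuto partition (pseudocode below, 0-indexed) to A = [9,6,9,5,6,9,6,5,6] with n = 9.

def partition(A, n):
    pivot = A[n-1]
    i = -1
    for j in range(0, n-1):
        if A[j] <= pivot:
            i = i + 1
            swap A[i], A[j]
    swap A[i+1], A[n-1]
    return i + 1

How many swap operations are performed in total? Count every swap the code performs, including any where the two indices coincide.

pivot=6, i=-1
j=0: 9>6, skip
j=1: 6≤6, i=0, swap(0,1) ⇒ [6,9,9,5,6,9,6,5,6]
j=2: 9>6, skip
j=3: 5≤6, i=1, swap(1,3) ⇒ [6,5,9,9,6,9,6,5,6]
j=4: 6≤6, i=2, swap(2,4) ⇒ [6,5,6,9,9,9,6,5,6]
j=5: 9>6, skip
j=6: 6≤6, i=3, swap(3,6) ⇒ [6,5,6,6,9,9,9,5,6]
j=7: 5≤6, i=4, swap(4,7) ⇒ [6,5,6,6,5,9,9,9,6]
swap(5,8) ⇒ [6,5,6,6,5,6,9,9,9]; return 5

6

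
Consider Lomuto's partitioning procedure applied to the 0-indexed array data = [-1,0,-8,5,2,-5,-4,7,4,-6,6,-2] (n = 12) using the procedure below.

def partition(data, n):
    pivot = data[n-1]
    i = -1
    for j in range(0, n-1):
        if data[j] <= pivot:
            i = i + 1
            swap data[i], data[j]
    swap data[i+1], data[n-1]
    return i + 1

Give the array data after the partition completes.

[-8,-5,-4,-6,-2,0,-1,7,4,5,6,2]

pivot=-2, i=-1
j=0: -1>-2, skip
j=1: 0>-2, skip
j=2: -8≤-2, i=0, swap(0,2) ⇒ [-8,0,-1,5,2,-5,-4,7,4,-6,6,-2]
j=3: 5>-2, skip
j=4: 2>-2, skip
j=5: -5≤-2, i=1, swap(1,5) ⇒ [-8,-5,-1,5,2,0,-4,7,4,-6,6,-2]
j=6: -4≤-2, i=2, swap(2,6) ⇒ [-8,-5,-4,5,2,0,-1,7,4,-6,6,-2]
j=7: 7>-2, skip
j=8: 4>-2, skip
j=9: -6≤-2, i=3, swap(3,9) ⇒ [-8,-5,-4,-6,2,0,-1,7,4,5,6,-2]
j=10: 6>-2, skip
swap(4,11) ⇒ [-8,-5,-4,-6,-2,0,-1,7,4,5,6,2]; return 4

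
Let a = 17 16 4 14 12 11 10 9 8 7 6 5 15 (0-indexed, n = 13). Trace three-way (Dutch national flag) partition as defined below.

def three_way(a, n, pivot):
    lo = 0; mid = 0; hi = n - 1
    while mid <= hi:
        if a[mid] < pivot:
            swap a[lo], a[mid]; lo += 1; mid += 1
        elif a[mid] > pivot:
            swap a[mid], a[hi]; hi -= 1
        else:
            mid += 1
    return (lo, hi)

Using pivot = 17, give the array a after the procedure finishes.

16 4 14 12 11 10 9 8 7 6 5 15 17

lo=0 mid=0 hi=12
17=17: mid=1
16<17: swap(0,1), lo=1 mid=2 ⇒ 16 17 4 14 12 11 10 9 8 7 6 5 15
4<17: swap(1,2), lo=2 mid=3 ⇒ 16 4 17 14 12 11 10 9 8 7 6 5 15
14<17: swap(2,3), lo=3 mid=4 ⇒ 16 4 14 17 12 11 10 9 8 7 6 5 15
12<17: swap(3,4), lo=4 mid=5 ⇒ 16 4 14 12 17 11 10 9 8 7 6 5 15
11<17: swap(4,5), lo=5 mid=6 ⇒ 16 4 14 12 11 17 10 9 8 7 6 5 15
10<17: swap(5,6), lo=6 mid=7 ⇒ 16 4 14 12 11 10 17 9 8 7 6 5 15
9<17: swap(6,7), lo=7 mid=8 ⇒ 16 4 14 12 11 10 9 17 8 7 6 5 15
8<17: swap(7,8), lo=8 mid=9 ⇒ 16 4 14 12 11 10 9 8 17 7 6 5 15
7<17: swap(8,9), lo=9 mid=10 ⇒ 16 4 14 12 11 10 9 8 7 17 6 5 15
6<17: swap(9,10), lo=10 mid=11 ⇒ 16 4 14 12 11 10 9 8 7 6 17 5 15
5<17: swap(10,11), lo=11 mid=12 ⇒ 16 4 14 12 11 10 9 8 7 6 5 17 15
15<17: swap(11,12), lo=12 mid=13 ⇒ 16 4 14 12 11 10 9 8 7 6 5 15 17
done. lo=12 hi=12; a=16 4 14 12 11 10 9 8 7 6 5 15 17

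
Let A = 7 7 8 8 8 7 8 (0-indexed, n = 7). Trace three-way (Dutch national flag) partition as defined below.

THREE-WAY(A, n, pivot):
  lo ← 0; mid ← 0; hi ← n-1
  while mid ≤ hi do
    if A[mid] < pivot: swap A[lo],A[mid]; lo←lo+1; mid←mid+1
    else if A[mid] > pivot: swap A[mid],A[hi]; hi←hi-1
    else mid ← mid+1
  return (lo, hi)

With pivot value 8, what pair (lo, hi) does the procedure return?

lo=0 mid=0 hi=6
7<8: swap(0,0), lo=1 mid=1 ⇒ 7 7 8 8 8 7 8
7<8: swap(1,1), lo=2 mid=2 ⇒ 7 7 8 8 8 7 8
8=8: mid=3
8=8: mid=4
8=8: mid=5
7<8: swap(2,5), lo=3 mid=6 ⇒ 7 7 7 8 8 8 8
8=8: mid=7
done. lo=3 hi=6; A=7 7 7 8 8 8 8

(3, 6)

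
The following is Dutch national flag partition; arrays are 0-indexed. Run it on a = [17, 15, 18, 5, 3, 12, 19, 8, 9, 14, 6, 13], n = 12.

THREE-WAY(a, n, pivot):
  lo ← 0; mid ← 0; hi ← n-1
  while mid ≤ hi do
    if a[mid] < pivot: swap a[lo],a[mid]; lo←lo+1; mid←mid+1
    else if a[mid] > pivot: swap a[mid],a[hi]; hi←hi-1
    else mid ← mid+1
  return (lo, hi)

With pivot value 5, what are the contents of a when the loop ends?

pivot = 5; lo=0, mid=0, hi=11
a[mid]=17>5: swap a[0],a[11]; hi=10 → [13, 15, 18, 5, 3, 12, 19, 8, 9, 14, 6, 17]
a[mid]=13>5: swap a[0],a[10]; hi=9 → [6, 15, 18, 5, 3, 12, 19, 8, 9, 14, 13, 17]
a[mid]=6>5: swap a[0],a[9]; hi=8 → [14, 15, 18, 5, 3, 12, 19, 8, 9, 6, 13, 17]
a[mid]=14>5: swap a[0],a[8]; hi=7 → [9, 15, 18, 5, 3, 12, 19, 8, 14, 6, 13, 17]
a[mid]=9>5: swap a[0],a[7]; hi=6 → [8, 15, 18, 5, 3, 12, 19, 9, 14, 6, 13, 17]
a[mid]=8>5: swap a[0],a[6]; hi=5 → [19, 15, 18, 5, 3, 12, 8, 9, 14, 6, 13, 17]
a[mid]=19>5: swap a[0],a[5]; hi=4 → [12, 15, 18, 5, 3, 19, 8, 9, 14, 6, 13, 17]
a[mid]=12>5: swap a[0],a[4]; hi=3 → [3, 15, 18, 5, 12, 19, 8, 9, 14, 6, 13, 17]
a[mid]=3<5: swap a[0],a[0]; lo=1,mid=1 → [3, 15, 18, 5, 12, 19, 8, 9, 14, 6, 13, 17]
a[mid]=15>5: swap a[1],a[3]; hi=2 → [3, 5, 18, 15, 12, 19, 8, 9, 14, 6, 13, 17]
a[mid]=5=5: mid=2
a[mid]=18>5: swap a[2],a[2]; hi=1 → [3, 5, 18, 15, 12, 19, 8, 9, 14, 6, 13, 17]
end: lo=1, hi=1; a = [3, 5, 18, 15, 12, 19, 8, 9, 14, 6, 13, 17]

[3, 5, 18, 15, 12, 19, 8, 9, 14, 6, 13, 17]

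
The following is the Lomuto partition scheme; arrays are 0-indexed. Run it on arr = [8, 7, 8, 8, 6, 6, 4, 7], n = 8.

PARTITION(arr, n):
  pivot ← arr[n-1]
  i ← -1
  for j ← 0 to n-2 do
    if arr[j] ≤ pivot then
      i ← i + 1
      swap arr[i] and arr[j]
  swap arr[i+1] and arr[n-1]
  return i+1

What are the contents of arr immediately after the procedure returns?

[7, 6, 6, 4, 7, 8, 8, 8]

pivot = arr[7] = 7; i = -1
j=0: arr[0]=8 > 7 → no swap
j=1: arr[1]=7 ≤ 7 → i=0, swap arr[0],arr[1] → [7, 8, 8, 8, 6, 6, 4, 7]
j=2: arr[2]=8 > 7 → no swap
j=3: arr[3]=8 > 7 → no swap
j=4: arr[4]=6 ≤ 7 → i=1, swap arr[1],arr[4] → [7, 6, 8, 8, 8, 6, 4, 7]
j=5: arr[5]=6 ≤ 7 → i=2, swap arr[2],arr[5] → [7, 6, 6, 8, 8, 8, 4, 7]
j=6: arr[6]=4 ≤ 7 → i=3, swap arr[3],arr[6] → [7, 6, 6, 4, 8, 8, 8, 7]
final swap arr[4],arr[7] → [7, 6, 6, 4, 7, 8, 8, 8]; return 4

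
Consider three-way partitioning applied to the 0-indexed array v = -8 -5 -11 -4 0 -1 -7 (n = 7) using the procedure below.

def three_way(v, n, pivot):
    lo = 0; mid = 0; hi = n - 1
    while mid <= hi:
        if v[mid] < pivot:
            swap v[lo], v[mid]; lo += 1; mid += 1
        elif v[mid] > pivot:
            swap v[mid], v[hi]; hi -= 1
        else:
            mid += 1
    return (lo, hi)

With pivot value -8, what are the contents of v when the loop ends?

-11 -8 -4 0 -1 -7 -5

lo=0 mid=0 hi=6
-8=-8: mid=1
-5>-8: swap(1,6), hi=5 ⇒ -8 -7 -11 -4 0 -1 -5
-7>-8: swap(1,5), hi=4 ⇒ -8 -1 -11 -4 0 -7 -5
-1>-8: swap(1,4), hi=3 ⇒ -8 0 -11 -4 -1 -7 -5
0>-8: swap(1,3), hi=2 ⇒ -8 -4 -11 0 -1 -7 -5
-4>-8: swap(1,2), hi=1 ⇒ -8 -11 -4 0 -1 -7 -5
-11<-8: swap(0,1), lo=1 mid=2 ⇒ -11 -8 -4 0 -1 -7 -5
done. lo=1 hi=1; v=-11 -8 -4 0 -1 -7 -5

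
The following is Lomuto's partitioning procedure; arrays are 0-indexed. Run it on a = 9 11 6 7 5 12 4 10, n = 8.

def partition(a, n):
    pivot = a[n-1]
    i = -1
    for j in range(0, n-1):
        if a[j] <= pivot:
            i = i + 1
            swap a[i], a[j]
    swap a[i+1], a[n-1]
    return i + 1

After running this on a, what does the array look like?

pivot=10, i=-1
j=0: 9≤10, i=0, swap(0,0) ⇒ 9 11 6 7 5 12 4 10
j=1: 11>10, skip
j=2: 6≤10, i=1, swap(1,2) ⇒ 9 6 11 7 5 12 4 10
j=3: 7≤10, i=2, swap(2,3) ⇒ 9 6 7 11 5 12 4 10
j=4: 5≤10, i=3, swap(3,4) ⇒ 9 6 7 5 11 12 4 10
j=5: 12>10, skip
j=6: 4≤10, i=4, swap(4,6) ⇒ 9 6 7 5 4 12 11 10
swap(5,7) ⇒ 9 6 7 5 4 10 11 12; return 5

9 6 7 5 4 10 11 12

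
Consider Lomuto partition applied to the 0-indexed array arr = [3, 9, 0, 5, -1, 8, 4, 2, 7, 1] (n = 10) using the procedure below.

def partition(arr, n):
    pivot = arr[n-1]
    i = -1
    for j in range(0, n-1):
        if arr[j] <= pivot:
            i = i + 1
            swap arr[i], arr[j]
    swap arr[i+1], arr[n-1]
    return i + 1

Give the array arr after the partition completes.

[0, -1, 1, 5, 9, 8, 4, 2, 7, 3]

pivot=1, i=-1
j=0: 3>1, skip
j=1: 9>1, skip
j=2: 0≤1, i=0, swap(0,2) ⇒ [0, 9, 3, 5, -1, 8, 4, 2, 7, 1]
j=3: 5>1, skip
j=4: -1≤1, i=1, swap(1,4) ⇒ [0, -1, 3, 5, 9, 8, 4, 2, 7, 1]
j=5: 8>1, skip
j=6: 4>1, skip
j=7: 2>1, skip
j=8: 7>1, skip
swap(2,9) ⇒ [0, -1, 1, 5, 9, 8, 4, 2, 7, 3]; return 2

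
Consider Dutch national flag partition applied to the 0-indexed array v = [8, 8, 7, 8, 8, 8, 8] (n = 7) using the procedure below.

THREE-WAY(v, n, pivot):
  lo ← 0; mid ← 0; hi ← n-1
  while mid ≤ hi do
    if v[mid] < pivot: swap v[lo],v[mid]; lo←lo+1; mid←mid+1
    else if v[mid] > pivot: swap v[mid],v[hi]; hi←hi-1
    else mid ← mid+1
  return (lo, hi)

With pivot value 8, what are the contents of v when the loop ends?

[7, 8, 8, 8, 8, 8, 8]

lo=0 mid=0 hi=6
8=8: mid=1
8=8: mid=2
7<8: swap(0,2), lo=1 mid=3 ⇒ [7, 8, 8, 8, 8, 8, 8]
8=8: mid=4
8=8: mid=5
8=8: mid=6
8=8: mid=7
done. lo=1 hi=6; v=[7, 8, 8, 8, 8, 8, 8]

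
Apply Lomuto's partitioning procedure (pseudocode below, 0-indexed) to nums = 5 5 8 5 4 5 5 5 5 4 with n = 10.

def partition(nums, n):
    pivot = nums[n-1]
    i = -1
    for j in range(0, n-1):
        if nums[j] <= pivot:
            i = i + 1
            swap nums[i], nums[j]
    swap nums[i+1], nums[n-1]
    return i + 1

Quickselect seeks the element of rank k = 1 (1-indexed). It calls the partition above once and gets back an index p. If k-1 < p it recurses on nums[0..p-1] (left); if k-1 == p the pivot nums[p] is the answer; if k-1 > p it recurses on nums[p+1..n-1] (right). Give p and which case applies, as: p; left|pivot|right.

pivot=4, i=-1
j=0: 5>4, skip
j=1: 5>4, skip
j=2: 8>4, skip
j=3: 5>4, skip
j=4: 4≤4, i=0, swap(0,4) ⇒ 4 5 8 5 5 5 5 5 5 4
j=5: 5>4, skip
j=6: 5>4, skip
j=7: 5>4, skip
j=8: 5>4, skip
swap(1,9) ⇒ 4 4 8 5 5 5 5 5 5 5; return 1
p = 1; k-1 = 0 < 1 ⇒ left

1; left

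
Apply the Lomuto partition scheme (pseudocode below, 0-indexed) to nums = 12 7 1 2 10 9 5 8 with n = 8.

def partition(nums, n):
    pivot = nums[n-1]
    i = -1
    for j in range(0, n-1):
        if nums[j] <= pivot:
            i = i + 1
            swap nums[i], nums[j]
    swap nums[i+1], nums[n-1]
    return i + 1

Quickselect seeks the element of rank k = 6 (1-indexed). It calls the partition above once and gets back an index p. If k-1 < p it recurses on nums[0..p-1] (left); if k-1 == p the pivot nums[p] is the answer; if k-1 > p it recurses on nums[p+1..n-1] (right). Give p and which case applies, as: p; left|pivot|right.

4; right

pivot=8, i=-1
j=0: 12>8, skip
j=1: 7≤8, i=0, swap(0,1) ⇒ 7 12 1 2 10 9 5 8
j=2: 1≤8, i=1, swap(1,2) ⇒ 7 1 12 2 10 9 5 8
j=3: 2≤8, i=2, swap(2,3) ⇒ 7 1 2 12 10 9 5 8
j=4: 10>8, skip
j=5: 9>8, skip
j=6: 5≤8, i=3, swap(3,6) ⇒ 7 1 2 5 10 9 12 8
swap(4,7) ⇒ 7 1 2 5 8 9 12 10; return 4
p = 4; k-1 = 5 > 4 ⇒ right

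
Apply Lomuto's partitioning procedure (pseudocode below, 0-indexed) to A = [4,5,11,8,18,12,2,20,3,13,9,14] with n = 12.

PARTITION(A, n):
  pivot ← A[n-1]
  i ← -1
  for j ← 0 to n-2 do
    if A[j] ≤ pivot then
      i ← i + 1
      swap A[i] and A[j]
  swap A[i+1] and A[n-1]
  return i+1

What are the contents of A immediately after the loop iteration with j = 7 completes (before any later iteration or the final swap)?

pivot=14, i=-1
j=0: 4≤14, i=0, swap(0,0) ⇒ [4,5,11,8,18,12,2,20,3,13,9,14]
j=1: 5≤14, i=1, swap(1,1) ⇒ [4,5,11,8,18,12,2,20,3,13,9,14]
j=2: 11≤14, i=2, swap(2,2) ⇒ [4,5,11,8,18,12,2,20,3,13,9,14]
j=3: 8≤14, i=3, swap(3,3) ⇒ [4,5,11,8,18,12,2,20,3,13,9,14]
j=4: 18>14, skip
j=5: 12≤14, i=4, swap(4,5) ⇒ [4,5,11,8,12,18,2,20,3,13,9,14]
j=6: 2≤14, i=5, swap(5,6) ⇒ [4,5,11,8,12,2,18,20,3,13,9,14]
j=7: 20>14, skip
(after j=7) A = [4,5,11,8,12,2,18,20,3,13,9,14]

[4,5,11,8,12,2,18,20,3,13,9,14]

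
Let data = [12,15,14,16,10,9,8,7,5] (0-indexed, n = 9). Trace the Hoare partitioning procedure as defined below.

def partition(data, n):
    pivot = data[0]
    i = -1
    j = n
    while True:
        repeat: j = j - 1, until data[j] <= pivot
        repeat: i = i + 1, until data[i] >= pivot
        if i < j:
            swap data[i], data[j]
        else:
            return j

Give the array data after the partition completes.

pivot=12
j stops at 8 (5), i stops at 0 (12); swap ⇒ [5,15,14,16,10,9,8,7,12]
j stops at 7 (7), i stops at 1 (15); swap ⇒ [5,7,14,16,10,9,8,15,12]
j stops at 6 (8), i stops at 2 (14); swap ⇒ [5,7,8,16,10,9,14,15,12]
j stops at 5 (9), i stops at 3 (16); swap ⇒ [5,7,8,9,10,16,14,15,12]
j stops at 4, i stops at 5; i≥j ⇒ return 4. data=[5,7,8,9,10,16,14,15,12]

[5,7,8,9,10,16,14,15,12]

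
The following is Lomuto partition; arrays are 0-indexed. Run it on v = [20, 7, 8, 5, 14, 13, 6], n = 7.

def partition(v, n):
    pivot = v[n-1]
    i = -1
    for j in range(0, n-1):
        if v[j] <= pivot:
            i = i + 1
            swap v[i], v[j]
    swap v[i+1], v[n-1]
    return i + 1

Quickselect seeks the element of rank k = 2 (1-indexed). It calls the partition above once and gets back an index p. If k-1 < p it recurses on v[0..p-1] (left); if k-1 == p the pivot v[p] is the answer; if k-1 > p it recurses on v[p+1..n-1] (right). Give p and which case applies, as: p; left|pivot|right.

pivot=6, i=-1
j=0: 20>6, skip
j=1: 7>6, skip
j=2: 8>6, skip
j=3: 5≤6, i=0, swap(0,3) ⇒ [5, 7, 8, 20, 14, 13, 6]
j=4: 14>6, skip
j=5: 13>6, skip
swap(1,6) ⇒ [5, 6, 8, 20, 14, 13, 7]; return 1
p = 1; k-1 = 1 == 1 ⇒ pivot

1; pivot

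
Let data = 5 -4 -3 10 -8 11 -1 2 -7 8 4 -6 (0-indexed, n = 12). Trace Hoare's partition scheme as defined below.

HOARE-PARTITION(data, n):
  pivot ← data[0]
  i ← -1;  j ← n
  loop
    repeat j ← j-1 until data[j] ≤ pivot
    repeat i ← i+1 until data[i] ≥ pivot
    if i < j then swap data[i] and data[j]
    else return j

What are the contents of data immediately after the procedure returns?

pivot = data[0] = 5; i = -1, j = 12
j→11 (data[11]=-6≤5), i→0 (data[0]=5≥5); i<j, swap → -6 -4 -3 10 -8 11 -1 2 -7 8 4 5
j→10 (data[10]=4≤5), i→3 (data[3]=10≥5); i<j, swap → -6 -4 -3 4 -8 11 -1 2 -7 8 10 5
j→8 (data[8]=-7≤5), i→5 (data[5]=11≥5); i<j, swap → -6 -4 -3 4 -8 -7 -1 2 11 8 10 5
j→7, i→8; i≥j, return j=7. data = -6 -4 -3 4 -8 -7 -1 2 11 8 10 5

-6 -4 -3 4 -8 -7 -1 2 11 8 10 5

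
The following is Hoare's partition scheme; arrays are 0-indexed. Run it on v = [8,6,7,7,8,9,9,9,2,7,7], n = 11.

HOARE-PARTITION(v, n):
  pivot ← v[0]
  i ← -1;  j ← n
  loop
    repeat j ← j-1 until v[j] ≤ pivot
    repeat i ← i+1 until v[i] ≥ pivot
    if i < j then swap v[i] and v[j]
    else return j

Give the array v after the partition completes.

pivot = v[0] = 8; i = -1, j = 11
j→10 (v[10]=7≤8), i→0 (v[0]=8≥8); i<j, swap → [7,6,7,7,8,9,9,9,2,7,8]
j→9 (v[9]=7≤8), i→4 (v[4]=8≥8); i<j, swap → [7,6,7,7,7,9,9,9,2,8,8]
j→8 (v[8]=2≤8), i→5 (v[5]=9≥8); i<j, swap → [7,6,7,7,7,2,9,9,9,8,8]
j→5, i→6; i≥j, return j=5. v = [7,6,7,7,7,2,9,9,9,8,8]

[7,6,7,7,7,2,9,9,9,8,8]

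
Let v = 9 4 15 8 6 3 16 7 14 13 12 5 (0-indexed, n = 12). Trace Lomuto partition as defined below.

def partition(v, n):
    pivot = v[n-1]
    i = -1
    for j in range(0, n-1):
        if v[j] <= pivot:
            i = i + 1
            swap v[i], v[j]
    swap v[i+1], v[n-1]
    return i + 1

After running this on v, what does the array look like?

4 3 5 8 6 9 16 7 14 13 12 15

pivot=5, i=-1
j=0: 9>5, skip
j=1: 4≤5, i=0, swap(0,1) ⇒ 4 9 15 8 6 3 16 7 14 13 12 5
j=2: 15>5, skip
j=3: 8>5, skip
j=4: 6>5, skip
j=5: 3≤5, i=1, swap(1,5) ⇒ 4 3 15 8 6 9 16 7 14 13 12 5
j=6: 16>5, skip
j=7: 7>5, skip
j=8: 14>5, skip
j=9: 13>5, skip
j=10: 12>5, skip
swap(2,11) ⇒ 4 3 5 8 6 9 16 7 14 13 12 15; return 2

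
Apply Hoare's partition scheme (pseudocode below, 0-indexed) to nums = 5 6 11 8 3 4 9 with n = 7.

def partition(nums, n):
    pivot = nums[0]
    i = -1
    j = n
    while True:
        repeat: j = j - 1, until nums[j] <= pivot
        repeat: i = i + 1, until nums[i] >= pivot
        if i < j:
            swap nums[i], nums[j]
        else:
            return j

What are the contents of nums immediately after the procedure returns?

4 3 11 8 6 5 9

pivot = nums[0] = 5; i = -1, j = 7
j→5 (nums[5]=4≤5), i→0 (nums[0]=5≥5); i<j, swap → 4 6 11 8 3 5 9
j→4 (nums[4]=3≤5), i→1 (nums[1]=6≥5); i<j, swap → 4 3 11 8 6 5 9
j→1, i→2; i≥j, return j=1. nums = 4 3 11 8 6 5 9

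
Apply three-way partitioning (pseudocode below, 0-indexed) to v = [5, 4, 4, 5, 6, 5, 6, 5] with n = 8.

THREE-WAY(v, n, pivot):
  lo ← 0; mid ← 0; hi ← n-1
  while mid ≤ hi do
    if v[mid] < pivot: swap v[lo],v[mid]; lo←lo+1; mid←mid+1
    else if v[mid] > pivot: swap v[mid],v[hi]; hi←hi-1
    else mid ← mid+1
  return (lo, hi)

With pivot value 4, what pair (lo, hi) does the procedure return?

(0, 1)

lo=0 mid=0 hi=7
5>4: swap(0,7), hi=6 ⇒ [5, 4, 4, 5, 6, 5, 6, 5]
5>4: swap(0,6), hi=5 ⇒ [6, 4, 4, 5, 6, 5, 5, 5]
6>4: swap(0,5), hi=4 ⇒ [5, 4, 4, 5, 6, 6, 5, 5]
5>4: swap(0,4), hi=3 ⇒ [6, 4, 4, 5, 5, 6, 5, 5]
6>4: swap(0,3), hi=2 ⇒ [5, 4, 4, 6, 5, 6, 5, 5]
5>4: swap(0,2), hi=1 ⇒ [4, 4, 5, 6, 5, 6, 5, 5]
4=4: mid=1
4=4: mid=2
done. lo=0 hi=1; v=[4, 4, 5, 6, 5, 6, 5, 5]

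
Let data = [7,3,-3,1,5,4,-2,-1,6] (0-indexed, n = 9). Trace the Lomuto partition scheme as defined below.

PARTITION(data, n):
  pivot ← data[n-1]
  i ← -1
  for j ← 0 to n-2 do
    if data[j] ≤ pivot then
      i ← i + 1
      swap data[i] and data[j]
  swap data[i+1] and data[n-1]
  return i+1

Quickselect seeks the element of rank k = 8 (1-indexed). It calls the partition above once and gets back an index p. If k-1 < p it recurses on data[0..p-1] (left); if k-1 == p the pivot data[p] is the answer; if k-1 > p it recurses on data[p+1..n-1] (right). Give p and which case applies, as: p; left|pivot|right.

pivot=6, i=-1
j=0: 7>6, skip
j=1: 3≤6, i=0, swap(0,1) ⇒ [3,7,-3,1,5,4,-2,-1,6]
j=2: -3≤6, i=1, swap(1,2) ⇒ [3,-3,7,1,5,4,-2,-1,6]
j=3: 1≤6, i=2, swap(2,3) ⇒ [3,-3,1,7,5,4,-2,-1,6]
j=4: 5≤6, i=3, swap(3,4) ⇒ [3,-3,1,5,7,4,-2,-1,6]
j=5: 4≤6, i=4, swap(4,5) ⇒ [3,-3,1,5,4,7,-2,-1,6]
j=6: -2≤6, i=5, swap(5,6) ⇒ [3,-3,1,5,4,-2,7,-1,6]
j=7: -1≤6, i=6, swap(6,7) ⇒ [3,-3,1,5,4,-2,-1,7,6]
swap(7,8) ⇒ [3,-3,1,5,4,-2,-1,6,7]; return 7
p = 7; k-1 = 7 == 7 ⇒ pivot

7; pivot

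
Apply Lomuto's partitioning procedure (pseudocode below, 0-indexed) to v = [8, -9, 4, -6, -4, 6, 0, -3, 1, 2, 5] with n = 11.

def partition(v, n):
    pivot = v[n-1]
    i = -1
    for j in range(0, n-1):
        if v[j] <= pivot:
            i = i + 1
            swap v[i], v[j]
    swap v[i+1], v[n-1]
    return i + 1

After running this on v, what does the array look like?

pivot = v[10] = 5; i = -1
j=0: v[0]=8 > 5 → no swap
j=1: v[1]=-9 ≤ 5 → i=0, swap v[0],v[1] → [-9, 8, 4, -6, -4, 6, 0, -3, 1, 2, 5]
j=2: v[2]=4 ≤ 5 → i=1, swap v[1],v[2] → [-9, 4, 8, -6, -4, 6, 0, -3, 1, 2, 5]
j=3: v[3]=-6 ≤ 5 → i=2, swap v[2],v[3] → [-9, 4, -6, 8, -4, 6, 0, -3, 1, 2, 5]
j=4: v[4]=-4 ≤ 5 → i=3, swap v[3],v[4] → [-9, 4, -6, -4, 8, 6, 0, -3, 1, 2, 5]
j=5: v[5]=6 > 5 → no swap
j=6: v[6]=0 ≤ 5 → i=4, swap v[4],v[6] → [-9, 4, -6, -4, 0, 6, 8, -3, 1, 2, 5]
j=7: v[7]=-3 ≤ 5 → i=5, swap v[5],v[7] → [-9, 4, -6, -4, 0, -3, 8, 6, 1, 2, 5]
j=8: v[8]=1 ≤ 5 → i=6, swap v[6],v[8] → [-9, 4, -6, -4, 0, -3, 1, 6, 8, 2, 5]
j=9: v[9]=2 ≤ 5 → i=7, swap v[7],v[9] → [-9, 4, -6, -4, 0, -3, 1, 2, 8, 6, 5]
final swap v[8],v[10] → [-9, 4, -6, -4, 0, -3, 1, 2, 5, 6, 8]; return 8

[-9, 4, -6, -4, 0, -3, 1, 2, 5, 6, 8]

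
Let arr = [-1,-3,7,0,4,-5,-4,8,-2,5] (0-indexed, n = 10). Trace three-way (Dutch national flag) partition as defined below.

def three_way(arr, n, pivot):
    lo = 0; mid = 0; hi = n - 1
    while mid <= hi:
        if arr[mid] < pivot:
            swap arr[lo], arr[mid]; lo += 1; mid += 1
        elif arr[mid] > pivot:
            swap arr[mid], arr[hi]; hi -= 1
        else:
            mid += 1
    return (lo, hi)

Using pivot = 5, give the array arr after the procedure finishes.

[-1,-3,0,4,-5,-4,-2,5,8,7]

pivot = 5; lo=0, mid=0, hi=9
arr[mid]=-1<5: swap arr[0],arr[0]; lo=1,mid=1 → [-1,-3,7,0,4,-5,-4,8,-2,5]
arr[mid]=-3<5: swap arr[1],arr[1]; lo=2,mid=2 → [-1,-3,7,0,4,-5,-4,8,-2,5]
arr[mid]=7>5: swap arr[2],arr[9]; hi=8 → [-1,-3,5,0,4,-5,-4,8,-2,7]
arr[mid]=5=5: mid=3
arr[mid]=0<5: swap arr[2],arr[3]; lo=3,mid=4 → [-1,-3,0,5,4,-5,-4,8,-2,7]
arr[mid]=4<5: swap arr[3],arr[4]; lo=4,mid=5 → [-1,-3,0,4,5,-5,-4,8,-2,7]
arr[mid]=-5<5: swap arr[4],arr[5]; lo=5,mid=6 → [-1,-3,0,4,-5,5,-4,8,-2,7]
arr[mid]=-4<5: swap arr[5],arr[6]; lo=6,mid=7 → [-1,-3,0,4,-5,-4,5,8,-2,7]
arr[mid]=8>5: swap arr[7],arr[8]; hi=7 → [-1,-3,0,4,-5,-4,5,-2,8,7]
arr[mid]=-2<5: swap arr[6],arr[7]; lo=7,mid=8 → [-1,-3,0,4,-5,-4,-2,5,8,7]
end: lo=7, hi=7; arr = [-1,-3,0,4,-5,-4,-2,5,8,7]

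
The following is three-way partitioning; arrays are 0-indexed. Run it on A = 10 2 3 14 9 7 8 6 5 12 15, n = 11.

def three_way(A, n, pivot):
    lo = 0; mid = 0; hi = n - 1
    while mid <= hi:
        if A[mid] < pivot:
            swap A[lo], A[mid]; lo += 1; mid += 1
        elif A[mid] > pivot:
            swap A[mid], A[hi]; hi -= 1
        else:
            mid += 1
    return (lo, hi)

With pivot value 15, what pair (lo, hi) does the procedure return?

(10, 10)

pivot = 15; lo=0, mid=0, hi=10
A[mid]=10<15: swap A[0],A[0]; lo=1,mid=1 → 10 2 3 14 9 7 8 6 5 12 15
A[mid]=2<15: swap A[1],A[1]; lo=2,mid=2 → 10 2 3 14 9 7 8 6 5 12 15
A[mid]=3<15: swap A[2],A[2]; lo=3,mid=3 → 10 2 3 14 9 7 8 6 5 12 15
A[mid]=14<15: swap A[3],A[3]; lo=4,mid=4 → 10 2 3 14 9 7 8 6 5 12 15
A[mid]=9<15: swap A[4],A[4]; lo=5,mid=5 → 10 2 3 14 9 7 8 6 5 12 15
A[mid]=7<15: swap A[5],A[5]; lo=6,mid=6 → 10 2 3 14 9 7 8 6 5 12 15
A[mid]=8<15: swap A[6],A[6]; lo=7,mid=7 → 10 2 3 14 9 7 8 6 5 12 15
A[mid]=6<15: swap A[7],A[7]; lo=8,mid=8 → 10 2 3 14 9 7 8 6 5 12 15
A[mid]=5<15: swap A[8],A[8]; lo=9,mid=9 → 10 2 3 14 9 7 8 6 5 12 15
A[mid]=12<15: swap A[9],A[9]; lo=10,mid=10 → 10 2 3 14 9 7 8 6 5 12 15
A[mid]=15=15: mid=11
end: lo=10, hi=10; A = 10 2 3 14 9 7 8 6 5 12 15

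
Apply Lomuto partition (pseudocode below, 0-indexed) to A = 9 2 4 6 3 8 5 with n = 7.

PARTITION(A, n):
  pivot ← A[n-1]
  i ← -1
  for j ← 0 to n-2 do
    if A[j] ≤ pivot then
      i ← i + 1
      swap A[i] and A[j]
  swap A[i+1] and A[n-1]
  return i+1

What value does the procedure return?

pivot = A[6] = 5; i = -1
j=0: A[0]=9 > 5 → no swap
j=1: A[1]=2 ≤ 5 → i=0, swap A[0],A[1] → 2 9 4 6 3 8 5
j=2: A[2]=4 ≤ 5 → i=1, swap A[1],A[2] → 2 4 9 6 3 8 5
j=3: A[3]=6 > 5 → no swap
j=4: A[4]=3 ≤ 5 → i=2, swap A[2],A[4] → 2 4 3 6 9 8 5
j=5: A[5]=8 > 5 → no swap
final swap A[3],A[6] → 2 4 3 5 9 8 6; return 3

3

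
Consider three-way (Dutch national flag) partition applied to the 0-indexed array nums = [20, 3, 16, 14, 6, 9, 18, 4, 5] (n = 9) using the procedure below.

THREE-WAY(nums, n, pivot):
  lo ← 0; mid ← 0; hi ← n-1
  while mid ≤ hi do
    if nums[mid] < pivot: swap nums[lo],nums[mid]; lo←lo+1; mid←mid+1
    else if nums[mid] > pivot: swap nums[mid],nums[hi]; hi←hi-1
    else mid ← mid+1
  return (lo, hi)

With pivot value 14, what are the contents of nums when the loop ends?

[5, 3, 4, 6, 9, 14, 18, 16, 20]

pivot = 14; lo=0, mid=0, hi=8
nums[mid]=20>14: swap nums[0],nums[8]; hi=7 → [5, 3, 16, 14, 6, 9, 18, 4, 20]
nums[mid]=5<14: swap nums[0],nums[0]; lo=1,mid=1 → [5, 3, 16, 14, 6, 9, 18, 4, 20]
nums[mid]=3<14: swap nums[1],nums[1]; lo=2,mid=2 → [5, 3, 16, 14, 6, 9, 18, 4, 20]
nums[mid]=16>14: swap nums[2],nums[7]; hi=6 → [5, 3, 4, 14, 6, 9, 18, 16, 20]
nums[mid]=4<14: swap nums[2],nums[2]; lo=3,mid=3 → [5, 3, 4, 14, 6, 9, 18, 16, 20]
nums[mid]=14=14: mid=4
nums[mid]=6<14: swap nums[3],nums[4]; lo=4,mid=5 → [5, 3, 4, 6, 14, 9, 18, 16, 20]
nums[mid]=9<14: swap nums[4],nums[5]; lo=5,mid=6 → [5, 3, 4, 6, 9, 14, 18, 16, 20]
nums[mid]=18>14: swap nums[6],nums[6]; hi=5 → [5, 3, 4, 6, 9, 14, 18, 16, 20]
end: lo=5, hi=5; nums = [5, 3, 4, 6, 9, 14, 18, 16, 20]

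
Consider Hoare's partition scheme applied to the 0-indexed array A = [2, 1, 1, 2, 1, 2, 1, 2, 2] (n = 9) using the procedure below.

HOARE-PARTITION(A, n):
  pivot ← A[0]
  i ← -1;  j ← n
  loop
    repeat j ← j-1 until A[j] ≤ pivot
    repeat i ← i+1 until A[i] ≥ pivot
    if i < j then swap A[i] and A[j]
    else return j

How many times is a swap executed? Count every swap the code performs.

3

pivot=2
j stops at 8 (2), i stops at 0 (2); swap ⇒ [2, 1, 1, 2, 1, 2, 1, 2, 2]
j stops at 7 (2), i stops at 3 (2); swap ⇒ [2, 1, 1, 2, 1, 2, 1, 2, 2]
j stops at 6 (1), i stops at 5 (2); swap ⇒ [2, 1, 1, 2, 1, 1, 2, 2, 2]
j stops at 5, i stops at 6; i≥j ⇒ return 5. A=[2, 1, 1, 2, 1, 1, 2, 2, 2]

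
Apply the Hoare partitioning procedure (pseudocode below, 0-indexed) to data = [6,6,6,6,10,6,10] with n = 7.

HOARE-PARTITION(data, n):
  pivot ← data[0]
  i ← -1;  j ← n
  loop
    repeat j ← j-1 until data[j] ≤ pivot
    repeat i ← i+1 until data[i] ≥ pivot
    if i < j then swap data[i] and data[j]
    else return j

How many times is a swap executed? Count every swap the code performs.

2

pivot = data[0] = 6; i = -1, j = 7
j→5 (data[5]=6≤6), i→0 (data[0]=6≥6); i<j, swap → [6,6,6,6,10,6,10]
j→3 (data[3]=6≤6), i→1 (data[1]=6≥6); i<j, swap → [6,6,6,6,10,6,10]
j→2, i→2; i≥j, return j=2. data = [6,6,6,6,10,6,10]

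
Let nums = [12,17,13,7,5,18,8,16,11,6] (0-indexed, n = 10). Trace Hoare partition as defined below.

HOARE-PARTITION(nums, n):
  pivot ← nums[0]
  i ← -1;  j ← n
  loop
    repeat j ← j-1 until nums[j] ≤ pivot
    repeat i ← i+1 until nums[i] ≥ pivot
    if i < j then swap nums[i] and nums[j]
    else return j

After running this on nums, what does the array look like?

[6,11,8,7,5,18,13,16,17,12]

pivot=12
j stops at 9 (6), i stops at 0 (12); swap ⇒ [6,17,13,7,5,18,8,16,11,12]
j stops at 8 (11), i stops at 1 (17); swap ⇒ [6,11,13,7,5,18,8,16,17,12]
j stops at 6 (8), i stops at 2 (13); swap ⇒ [6,11,8,7,5,18,13,16,17,12]
j stops at 4, i stops at 5; i≥j ⇒ return 4. nums=[6,11,8,7,5,18,13,16,17,12]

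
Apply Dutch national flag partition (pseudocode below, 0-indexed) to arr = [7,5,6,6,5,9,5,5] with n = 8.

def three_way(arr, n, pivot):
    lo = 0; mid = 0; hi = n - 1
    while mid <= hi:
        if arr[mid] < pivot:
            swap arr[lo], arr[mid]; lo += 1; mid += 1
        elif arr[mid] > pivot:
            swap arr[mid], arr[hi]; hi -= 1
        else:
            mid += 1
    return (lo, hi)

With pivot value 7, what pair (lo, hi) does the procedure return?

(6, 6)

lo=0 mid=0 hi=7
7=7: mid=1
5<7: swap(0,1), lo=1 mid=2 ⇒ [5,7,6,6,5,9,5,5]
6<7: swap(1,2), lo=2 mid=3 ⇒ [5,6,7,6,5,9,5,5]
6<7: swap(2,3), lo=3 mid=4 ⇒ [5,6,6,7,5,9,5,5]
5<7: swap(3,4), lo=4 mid=5 ⇒ [5,6,6,5,7,9,5,5]
9>7: swap(5,7), hi=6 ⇒ [5,6,6,5,7,5,5,9]
5<7: swap(4,5), lo=5 mid=6 ⇒ [5,6,6,5,5,7,5,9]
5<7: swap(5,6), lo=6 mid=7 ⇒ [5,6,6,5,5,5,7,9]
done. lo=6 hi=6; arr=[5,6,6,5,5,5,7,9]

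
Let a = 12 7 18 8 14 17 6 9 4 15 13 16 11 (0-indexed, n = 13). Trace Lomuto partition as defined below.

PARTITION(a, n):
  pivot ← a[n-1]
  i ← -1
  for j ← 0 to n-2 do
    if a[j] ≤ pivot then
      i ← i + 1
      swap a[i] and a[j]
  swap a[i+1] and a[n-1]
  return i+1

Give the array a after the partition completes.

pivot=11, i=-1
j=0: 12>11, skip
j=1: 7≤11, i=0, swap(0,1) ⇒ 7 12 18 8 14 17 6 9 4 15 13 16 11
j=2: 18>11, skip
j=3: 8≤11, i=1, swap(1,3) ⇒ 7 8 18 12 14 17 6 9 4 15 13 16 11
j=4: 14>11, skip
j=5: 17>11, skip
j=6: 6≤11, i=2, swap(2,6) ⇒ 7 8 6 12 14 17 18 9 4 15 13 16 11
j=7: 9≤11, i=3, swap(3,7) ⇒ 7 8 6 9 14 17 18 12 4 15 13 16 11
j=8: 4≤11, i=4, swap(4,8) ⇒ 7 8 6 9 4 17 18 12 14 15 13 16 11
j=9: 15>11, skip
j=10: 13>11, skip
j=11: 16>11, skip
swap(5,12) ⇒ 7 8 6 9 4 11 18 12 14 15 13 16 17; return 5

7 8 6 9 4 11 18 12 14 15 13 16 17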